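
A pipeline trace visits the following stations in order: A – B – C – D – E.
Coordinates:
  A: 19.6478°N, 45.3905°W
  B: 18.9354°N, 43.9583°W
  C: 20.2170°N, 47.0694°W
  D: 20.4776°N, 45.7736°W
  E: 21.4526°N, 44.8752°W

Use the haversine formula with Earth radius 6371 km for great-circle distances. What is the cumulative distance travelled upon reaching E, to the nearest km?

Leg distances:
A→B: 169.9 km  (cumulative 169.9 km)
B→C: 355.7 km  (cumulative 525.6 km)
C→D: 138.2 km  (cumulative 663.8 km)
D→E: 143.0 km  (cumulative 806.8 km)
Cumulative distance at E ≈ 807 km.

807 km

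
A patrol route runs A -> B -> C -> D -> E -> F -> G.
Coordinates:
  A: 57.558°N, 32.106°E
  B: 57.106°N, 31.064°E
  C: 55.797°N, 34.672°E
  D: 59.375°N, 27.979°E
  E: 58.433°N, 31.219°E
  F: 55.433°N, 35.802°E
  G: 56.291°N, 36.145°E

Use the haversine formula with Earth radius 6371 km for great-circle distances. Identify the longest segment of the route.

Leg distances:
A→B: 80.2 km
B→C: 265.2 km
C→D: 562.9 km
D→E: 213.5 km
E→F: 434.1 km
F→G: 97.8 km
The longest leg is C–D at 562.9 km.

C–D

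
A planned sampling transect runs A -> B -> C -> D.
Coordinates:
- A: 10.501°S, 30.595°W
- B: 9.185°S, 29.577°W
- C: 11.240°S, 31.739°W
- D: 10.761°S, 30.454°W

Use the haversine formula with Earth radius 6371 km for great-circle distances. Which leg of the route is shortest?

Leg distances:
A→B: 184.0 km
B→C: 328.9 km
C→D: 150.0 km
The shortest leg is C–D at 150.0 km.

C–D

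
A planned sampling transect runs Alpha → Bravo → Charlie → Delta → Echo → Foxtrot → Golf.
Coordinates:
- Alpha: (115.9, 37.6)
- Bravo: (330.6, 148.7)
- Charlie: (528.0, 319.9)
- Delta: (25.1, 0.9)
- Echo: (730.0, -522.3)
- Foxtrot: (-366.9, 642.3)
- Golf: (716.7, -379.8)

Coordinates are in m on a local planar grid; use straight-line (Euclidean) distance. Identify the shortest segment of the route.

Leg distances:
Alpha→Bravo: 241.7 m
Bravo→Charlie: 261.3 m
Charlie→Delta: 595.5 m
Delta→Echo: 877.9 m
Echo→Foxtrot: 1599.8 m
Foxtrot→Golf: 1489.6 m
The shortest leg is Alpha–Bravo at 241.7 m.

Alpha–Bravo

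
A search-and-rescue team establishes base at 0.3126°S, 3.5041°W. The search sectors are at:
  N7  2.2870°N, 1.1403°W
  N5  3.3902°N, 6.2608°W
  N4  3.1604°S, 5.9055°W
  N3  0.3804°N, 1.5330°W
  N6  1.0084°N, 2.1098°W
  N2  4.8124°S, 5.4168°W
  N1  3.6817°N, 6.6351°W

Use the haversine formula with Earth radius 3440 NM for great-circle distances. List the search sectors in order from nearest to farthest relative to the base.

Computing each great-circle distance from 0.3126°S, 3.5041°W:
N6 1.0084°N, 2.1098°W: 115.3 NM
N3 0.3804°N, 1.5330°W: 125.4 NM
N7 2.2870°N, 1.1403°W: 210.9 NM
N4 3.1604°S, 5.9055°W: 223.6 NM
N5 3.3902°N, 6.2608°W: 277.1 NM
N2 4.8124°S, 5.4168°W: 293.5 NM
N1 3.6817°N, 6.6351°W: 304.6 NM

N6, N3, N7, N4, N5, N2, N1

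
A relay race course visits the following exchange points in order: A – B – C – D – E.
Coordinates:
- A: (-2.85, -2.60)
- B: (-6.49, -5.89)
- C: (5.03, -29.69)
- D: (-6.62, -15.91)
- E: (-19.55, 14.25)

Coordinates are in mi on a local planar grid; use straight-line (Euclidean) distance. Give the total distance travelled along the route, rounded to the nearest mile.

Leg distances:
A→B: 4.9 mi  (cumulative 4.9 mi)
B→C: 26.4 mi  (cumulative 31.3 mi)
C→D: 18.0 mi  (cumulative 49.4 mi)
D→E: 32.8 mi  (cumulative 82.2 mi)
Total route length ≈ 82 mi.

82 mi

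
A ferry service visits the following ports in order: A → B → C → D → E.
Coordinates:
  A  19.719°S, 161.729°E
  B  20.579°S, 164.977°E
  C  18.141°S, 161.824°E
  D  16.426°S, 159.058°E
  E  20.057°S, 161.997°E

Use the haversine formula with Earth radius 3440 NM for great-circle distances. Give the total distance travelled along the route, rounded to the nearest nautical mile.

885 NM

Leg distances:
A→B: 190.2 NM  (cumulative 190.2 NM)
B→C: 230.9 NM  (cumulative 421.1 NM)
C→D: 189.1 NM  (cumulative 610.2 NM)
D→E: 275.0 NM  (cumulative 885.1 NM)
Total route length ≈ 885 NM.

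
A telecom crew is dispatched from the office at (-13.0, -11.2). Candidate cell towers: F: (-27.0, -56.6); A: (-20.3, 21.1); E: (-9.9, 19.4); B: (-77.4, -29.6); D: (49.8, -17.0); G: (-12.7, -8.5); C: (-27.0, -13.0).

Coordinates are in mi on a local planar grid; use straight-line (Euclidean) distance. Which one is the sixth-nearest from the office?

D

Distances from the office ((-13.0, -11.2)):
G: 2.7 mi
C: 14.1 mi
E: 30.8 mi
A: 33.1 mi
F: 47.5 mi
D: 63.1 mi
B: 67.0 mi
The sixth-nearest is D at 63.1 mi.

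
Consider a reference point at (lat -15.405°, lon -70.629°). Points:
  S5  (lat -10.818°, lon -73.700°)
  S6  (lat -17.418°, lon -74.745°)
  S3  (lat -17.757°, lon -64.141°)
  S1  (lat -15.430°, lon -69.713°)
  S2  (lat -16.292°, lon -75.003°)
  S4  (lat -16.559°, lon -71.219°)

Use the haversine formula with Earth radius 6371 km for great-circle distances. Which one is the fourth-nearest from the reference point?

Distances from the reference point ((lat -15.405°, lon -70.629°)):
S1: 98.2 km
S4: 143.0 km
S2: 478.1 km
S6: 492.8 km
S5: 608.8 km
S3: 739.2 km
The fourth-nearest is S6 at 492.8 km.

S6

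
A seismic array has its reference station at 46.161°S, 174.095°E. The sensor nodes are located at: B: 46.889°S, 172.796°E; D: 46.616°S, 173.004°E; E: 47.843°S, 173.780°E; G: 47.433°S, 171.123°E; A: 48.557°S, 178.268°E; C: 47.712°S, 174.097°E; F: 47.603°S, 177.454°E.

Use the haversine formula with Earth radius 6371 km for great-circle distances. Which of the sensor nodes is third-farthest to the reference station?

Distance to each, sorted:
A: 411.9 km
F: 301.4 km
G: 266.8 km
E: 188.5 km
C: 172.5 km
B: 128.2 km
D: 97.8 km
The third-farthest is G at 266.8 km.

G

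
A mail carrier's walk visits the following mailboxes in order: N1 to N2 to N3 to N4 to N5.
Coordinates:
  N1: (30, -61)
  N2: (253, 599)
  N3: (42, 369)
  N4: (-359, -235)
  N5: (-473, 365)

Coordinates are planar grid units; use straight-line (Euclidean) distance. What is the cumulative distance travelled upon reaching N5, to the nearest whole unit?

2345

Leg distances:
N1→N2: 696.7  (cumulative 696.7)
N2→N3: 312.1  (cumulative 1008.8)
N3→N4: 725.0  (cumulative 1733.8)
N4→N5: 610.7  (cumulative 2344.5)
Cumulative distance at N5 ≈ 2345.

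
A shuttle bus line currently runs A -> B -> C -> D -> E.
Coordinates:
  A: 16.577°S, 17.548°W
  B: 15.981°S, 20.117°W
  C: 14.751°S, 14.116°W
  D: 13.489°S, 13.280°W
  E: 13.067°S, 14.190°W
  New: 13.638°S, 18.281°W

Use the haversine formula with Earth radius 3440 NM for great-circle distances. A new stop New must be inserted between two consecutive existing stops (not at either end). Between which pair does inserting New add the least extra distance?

Added distance for inserting New between each consecutive pair:
A–B: 205.7 NM
B–C: 72.8 NM
C–D: 453.4 NM
D–E: 474.5 NM
Smallest added distance is 72.8 NM, inserting between B and C.

between B and C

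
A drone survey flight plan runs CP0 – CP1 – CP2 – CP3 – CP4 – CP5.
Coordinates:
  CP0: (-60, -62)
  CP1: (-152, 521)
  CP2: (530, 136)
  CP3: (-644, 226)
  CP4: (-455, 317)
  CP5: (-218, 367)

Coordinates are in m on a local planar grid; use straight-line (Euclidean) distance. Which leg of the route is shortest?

CP3–CP4

Leg distances:
CP0→CP1: 590.2 m
CP1→CP2: 783.2 m
CP2→CP3: 1177.4 m
CP3→CP4: 209.8 m
CP4→CP5: 242.2 m
The shortest leg is CP3–CP4 at 209.8 m.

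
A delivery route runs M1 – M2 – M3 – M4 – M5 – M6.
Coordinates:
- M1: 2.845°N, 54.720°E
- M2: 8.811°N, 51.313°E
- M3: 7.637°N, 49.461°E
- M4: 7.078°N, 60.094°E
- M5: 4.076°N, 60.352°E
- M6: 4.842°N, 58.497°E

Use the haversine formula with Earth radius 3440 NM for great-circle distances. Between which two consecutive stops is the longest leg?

M3–M4

Leg distances:
M1→M2: 411.9 NM
M2→M3: 130.7 NM
M3→M4: 634.0 NM
M4→M5: 180.9 NM
M5→M6: 120.2 NM
The longest leg is M3–M4 at 634.0 NM.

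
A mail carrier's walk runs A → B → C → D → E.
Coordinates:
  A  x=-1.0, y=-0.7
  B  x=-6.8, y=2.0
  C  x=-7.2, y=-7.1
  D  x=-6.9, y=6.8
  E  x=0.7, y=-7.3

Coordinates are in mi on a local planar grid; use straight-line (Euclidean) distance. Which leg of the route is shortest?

Leg distances:
A→B: 6.4 mi
B→C: 9.1 mi
C→D: 13.9 mi
D→E: 16.0 mi
The shortest leg is A–B at 6.4 mi.

A–B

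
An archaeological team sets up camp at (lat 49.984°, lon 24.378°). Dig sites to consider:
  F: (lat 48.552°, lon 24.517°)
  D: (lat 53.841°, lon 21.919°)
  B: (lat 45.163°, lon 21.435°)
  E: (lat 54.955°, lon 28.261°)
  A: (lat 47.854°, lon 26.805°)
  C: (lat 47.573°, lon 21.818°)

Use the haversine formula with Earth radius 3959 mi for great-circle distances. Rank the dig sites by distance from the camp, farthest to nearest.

Distance from the camp at (lat 49.984°, lon 24.378°) to each:
E (lat 54.955°, lon 28.261°): 380.2 mi
B (lat 45.163°, lon 21.435°): 360.2 mi
D (lat 53.841°, lon 21.919°): 286.3 mi
C (lat 47.573°, lon 21.818°): 203.3 mi
A (lat 47.854°, lon 26.805°): 183.8 mi
F (lat 48.552°, lon 24.517°): 99.1 mi

E, B, D, C, A, F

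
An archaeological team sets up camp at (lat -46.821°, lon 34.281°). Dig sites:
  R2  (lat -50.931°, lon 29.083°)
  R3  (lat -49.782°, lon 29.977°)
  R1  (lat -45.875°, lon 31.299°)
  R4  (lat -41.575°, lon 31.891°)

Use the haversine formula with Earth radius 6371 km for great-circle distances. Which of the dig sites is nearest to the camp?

Distance to each, sorted:
R1: 251.9 km
R3: 457.8 km
R2: 594.1 km
R4: 613.6 km
The nearest is R1 at 251.9 km.

R1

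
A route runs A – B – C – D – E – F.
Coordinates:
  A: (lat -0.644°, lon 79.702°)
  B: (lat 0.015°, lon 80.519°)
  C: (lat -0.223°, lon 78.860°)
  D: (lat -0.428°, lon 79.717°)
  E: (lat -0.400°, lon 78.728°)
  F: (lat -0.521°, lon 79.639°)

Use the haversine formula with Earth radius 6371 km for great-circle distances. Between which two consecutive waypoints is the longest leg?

B–C

Leg distances:
A→B: 116.7 km
B→C: 186.4 km
C→D: 98.0 km
D→E: 110.0 km
E→F: 102.2 km
The longest leg is B–C at 186.4 km.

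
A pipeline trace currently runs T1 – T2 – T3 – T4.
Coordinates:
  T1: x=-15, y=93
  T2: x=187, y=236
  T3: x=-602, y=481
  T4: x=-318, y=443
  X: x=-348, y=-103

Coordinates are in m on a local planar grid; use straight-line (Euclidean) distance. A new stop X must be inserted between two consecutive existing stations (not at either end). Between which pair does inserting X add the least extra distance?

Added distance for inserting X between each consecutive pair:
T1–T2: 772.3 m
T2–T3: 444.0 m
T3–T4: 897.1 m
Smallest added distance is 444.0 m, inserting between T2 and T3.

between T2 and T3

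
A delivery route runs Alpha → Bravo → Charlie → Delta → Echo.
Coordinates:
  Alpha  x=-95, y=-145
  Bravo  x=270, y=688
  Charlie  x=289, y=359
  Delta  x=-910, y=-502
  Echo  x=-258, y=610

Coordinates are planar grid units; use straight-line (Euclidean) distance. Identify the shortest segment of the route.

Leg distances:
Alpha→Bravo: 909.5
Bravo→Charlie: 329.5
Charlie→Delta: 1476.1
Delta→Echo: 1289.0
The shortest leg is Bravo–Charlie at 329.5.

Bravo–Charlie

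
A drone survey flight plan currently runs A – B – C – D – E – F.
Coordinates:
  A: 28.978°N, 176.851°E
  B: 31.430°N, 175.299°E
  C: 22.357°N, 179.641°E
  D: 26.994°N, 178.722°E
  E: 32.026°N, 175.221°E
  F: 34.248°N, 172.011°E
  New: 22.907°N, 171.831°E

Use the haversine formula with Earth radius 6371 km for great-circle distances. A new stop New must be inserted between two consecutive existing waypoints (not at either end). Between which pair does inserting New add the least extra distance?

Added distance for inserting New between each consecutive pair:
A–B: 1537.9 km
B–C: 714.9 km
C–D: 1109.8 km
D–E: 1243.4 km
E–F: 1941.0 km
Smallest added distance is 714.9 km, inserting between B and C.

between B and C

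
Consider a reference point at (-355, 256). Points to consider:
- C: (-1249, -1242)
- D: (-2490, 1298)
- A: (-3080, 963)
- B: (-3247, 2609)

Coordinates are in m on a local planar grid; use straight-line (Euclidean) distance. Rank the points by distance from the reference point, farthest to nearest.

B, A, D, C

Distance from the reference point at (-355, 256) to each:
B (-3247, 2609): 3728.3 m
A (-3080, 963): 2815.2 m
D (-2490, 1298): 2375.7 m
C (-1249, -1242): 1744.5 m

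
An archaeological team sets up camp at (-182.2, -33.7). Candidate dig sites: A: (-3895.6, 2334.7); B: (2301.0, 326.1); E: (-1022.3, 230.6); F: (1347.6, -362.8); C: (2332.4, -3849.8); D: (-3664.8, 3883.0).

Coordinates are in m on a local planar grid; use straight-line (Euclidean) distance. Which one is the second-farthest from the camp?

Distance to each, sorted:
D: 5241.1 m
C: 4570.1 m
A: 4404.4 m
B: 2509.1 m
F: 1564.8 m
E: 880.7 m
The second-farthest is C at 4570.1 m.

C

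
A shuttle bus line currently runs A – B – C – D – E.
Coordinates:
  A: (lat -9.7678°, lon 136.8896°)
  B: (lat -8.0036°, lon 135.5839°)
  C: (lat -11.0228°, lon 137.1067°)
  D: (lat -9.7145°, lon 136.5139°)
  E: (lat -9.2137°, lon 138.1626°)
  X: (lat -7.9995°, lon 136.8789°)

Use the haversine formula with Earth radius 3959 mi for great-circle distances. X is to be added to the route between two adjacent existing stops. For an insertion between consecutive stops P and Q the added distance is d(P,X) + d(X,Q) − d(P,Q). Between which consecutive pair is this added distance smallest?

between A and B

Added distance for inserting X between each consecutive pair:
A–B: 59.8 mi
B–C: 65.1 mi
C–D: 231.6 mi
D–E: 124.9 mi
Smallest added distance is 59.8 mi, inserting between A and B.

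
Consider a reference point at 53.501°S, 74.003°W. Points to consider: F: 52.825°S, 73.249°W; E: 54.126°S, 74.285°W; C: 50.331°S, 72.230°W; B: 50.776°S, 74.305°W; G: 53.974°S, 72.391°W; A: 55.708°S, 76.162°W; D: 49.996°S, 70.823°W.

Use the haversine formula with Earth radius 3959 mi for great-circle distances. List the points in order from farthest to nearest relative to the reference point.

Distance from the reference point at 53.501°S, 74.003°W to each:
D 49.996°S, 70.823°W: 277.7 mi
C 50.331°S, 72.230°W: 231.7 mi
B 50.776°S, 74.305°W: 188.7 mi
A 55.708°S, 76.162°W: 175.3 mi
G 53.974°S, 72.391°W: 73.5 mi
F 52.825°S, 73.249°W: 56.2 mi
E 54.126°S, 74.285°W: 44.7 mi

D, C, B, A, G, F, E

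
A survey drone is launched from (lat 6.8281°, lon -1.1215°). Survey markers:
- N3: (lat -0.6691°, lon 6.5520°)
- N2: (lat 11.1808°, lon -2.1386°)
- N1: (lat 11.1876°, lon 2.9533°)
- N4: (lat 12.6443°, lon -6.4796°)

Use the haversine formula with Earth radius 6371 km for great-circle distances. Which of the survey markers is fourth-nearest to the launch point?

Distances from the launch point ((lat 6.8281°, lon -1.1215°)):
N2: 496.7 km
N1: 659.7 km
N4: 873.4 km
N3: 1191.6 km
The fourth-nearest is N3 at 1191.6 km.

N3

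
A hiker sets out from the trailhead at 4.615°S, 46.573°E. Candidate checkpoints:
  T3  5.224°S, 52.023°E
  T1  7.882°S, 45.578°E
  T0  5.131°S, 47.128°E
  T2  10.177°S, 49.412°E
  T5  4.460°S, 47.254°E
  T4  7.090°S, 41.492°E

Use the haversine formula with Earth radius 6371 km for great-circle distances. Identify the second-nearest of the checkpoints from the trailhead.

Distances from the trailhead (4.615°S, 46.573°E):
T5: 77.4 km
T0: 84.1 km
T1: 379.6 km
T3: 607.6 km
T4: 625.8 km
T2: 693.1 km
The second-nearest is T0 at 84.1 km.

T0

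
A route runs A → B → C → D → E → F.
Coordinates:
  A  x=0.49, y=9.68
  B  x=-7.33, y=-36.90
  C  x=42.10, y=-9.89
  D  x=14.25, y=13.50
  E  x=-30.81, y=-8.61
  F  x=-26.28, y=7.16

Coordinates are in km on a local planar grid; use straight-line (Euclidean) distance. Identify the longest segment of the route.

Leg distances:
A→B: 47.2 km
B→C: 56.3 km
C→D: 36.4 km
D→E: 50.2 km
E→F: 16.4 km
The longest leg is B–C at 56.3 km.

B–C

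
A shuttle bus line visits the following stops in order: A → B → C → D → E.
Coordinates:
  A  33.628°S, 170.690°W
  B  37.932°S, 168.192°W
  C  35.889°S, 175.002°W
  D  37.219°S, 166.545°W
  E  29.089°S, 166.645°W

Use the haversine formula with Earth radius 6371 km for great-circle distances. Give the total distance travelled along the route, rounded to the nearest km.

2849 km

Leg distances:
A→B: 528.9 km  (cumulative 528.9 km)
B→C: 646.5 km  (cumulative 1175.4 km)
C→D: 769.5 km  (cumulative 1944.9 km)
D→E: 904.1 km  (cumulative 2848.9 km)
Total route length ≈ 2849 km.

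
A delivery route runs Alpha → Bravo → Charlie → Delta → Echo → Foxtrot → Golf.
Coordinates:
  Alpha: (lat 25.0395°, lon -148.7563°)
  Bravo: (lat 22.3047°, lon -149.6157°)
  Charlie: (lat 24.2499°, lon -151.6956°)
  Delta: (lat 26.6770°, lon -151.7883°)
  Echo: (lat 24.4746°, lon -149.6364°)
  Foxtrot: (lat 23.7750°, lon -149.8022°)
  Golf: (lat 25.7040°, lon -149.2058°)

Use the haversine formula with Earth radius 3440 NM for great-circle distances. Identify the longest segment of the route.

Leg distances:
Alpha→Bravo: 170.9 NM
Bravo→Charlie: 163.7 NM
Charlie→Delta: 145.8 NM
Delta→Echo: 176.2 NM
Echo→Foxtrot: 43.0 NM
Foxtrot→Golf: 120.3 NM
The longest leg is Delta–Echo at 176.2 NM.

Delta–Echo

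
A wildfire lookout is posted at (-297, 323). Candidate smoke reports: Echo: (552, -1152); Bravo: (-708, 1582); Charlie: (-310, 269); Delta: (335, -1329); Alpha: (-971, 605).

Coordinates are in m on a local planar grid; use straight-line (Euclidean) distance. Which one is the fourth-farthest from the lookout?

Distance to each, sorted:
Delta: 1768.8 m
Echo: 1701.9 m
Bravo: 1324.4 m
Alpha: 730.6 m
Charlie: 55.5 m
The fourth-farthest is Alpha at 730.6 m.

Alpha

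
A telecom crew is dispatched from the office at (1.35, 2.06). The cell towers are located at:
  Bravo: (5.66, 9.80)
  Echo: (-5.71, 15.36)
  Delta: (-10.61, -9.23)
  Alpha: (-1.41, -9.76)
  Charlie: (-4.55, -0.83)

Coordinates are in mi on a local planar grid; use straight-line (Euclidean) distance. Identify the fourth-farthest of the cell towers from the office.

Bravo

Distances from the office ((1.35, 2.06)):
Delta: 16.4 mi
Echo: 15.1 mi
Alpha: 12.1 mi
Bravo: 8.9 mi
Charlie: 6.6 mi
The fourth-farthest is Bravo at 8.9 mi.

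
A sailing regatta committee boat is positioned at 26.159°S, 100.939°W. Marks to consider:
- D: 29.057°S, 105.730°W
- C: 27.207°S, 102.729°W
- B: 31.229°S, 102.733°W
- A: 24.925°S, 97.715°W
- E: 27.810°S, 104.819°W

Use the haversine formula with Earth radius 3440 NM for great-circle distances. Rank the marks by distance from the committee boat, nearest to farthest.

C, A, E, D, B

Distances from the committee boat:
C 27.207°S, 102.729°W: 114.8 NM
A 24.925°S, 97.715°W: 189.7 NM
E 27.810°S, 104.819°W: 230.0 NM
D 29.057°S, 105.730°W: 308.6 NM
B 31.229°S, 102.733°W: 318.7 NM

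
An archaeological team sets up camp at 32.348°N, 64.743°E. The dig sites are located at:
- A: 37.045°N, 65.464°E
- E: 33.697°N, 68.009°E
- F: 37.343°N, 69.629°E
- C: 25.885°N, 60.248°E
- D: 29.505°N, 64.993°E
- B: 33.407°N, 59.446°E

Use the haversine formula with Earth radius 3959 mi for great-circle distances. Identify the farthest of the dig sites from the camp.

C

Distance to each, sorted:
C: 522.4 mi
F: 442.4 mi
A: 327.1 mi
B: 315.9 mi
E: 210.9 mi
D: 197.0 mi
The farthest is C at 522.4 mi.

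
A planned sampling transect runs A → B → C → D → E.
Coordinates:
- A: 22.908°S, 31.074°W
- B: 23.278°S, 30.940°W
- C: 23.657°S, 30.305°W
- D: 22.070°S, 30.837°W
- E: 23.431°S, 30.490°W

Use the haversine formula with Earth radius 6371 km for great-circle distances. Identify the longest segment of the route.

C–D

Leg distances:
A→B: 43.4 km
B→C: 77.3 km
C→D: 184.7 km
D→E: 155.5 km
The longest leg is C–D at 184.7 km.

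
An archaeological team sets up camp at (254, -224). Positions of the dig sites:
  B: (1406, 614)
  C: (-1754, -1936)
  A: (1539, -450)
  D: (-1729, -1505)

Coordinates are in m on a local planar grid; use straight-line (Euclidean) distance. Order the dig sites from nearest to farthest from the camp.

A, B, D, C

Distance from the camp at (254, -224) to each:
A (1539, -450): 1304.7 m
B (1406, 614): 1424.6 m
D (-1729, -1505): 2360.8 m
C (-1754, -1936): 2638.8 m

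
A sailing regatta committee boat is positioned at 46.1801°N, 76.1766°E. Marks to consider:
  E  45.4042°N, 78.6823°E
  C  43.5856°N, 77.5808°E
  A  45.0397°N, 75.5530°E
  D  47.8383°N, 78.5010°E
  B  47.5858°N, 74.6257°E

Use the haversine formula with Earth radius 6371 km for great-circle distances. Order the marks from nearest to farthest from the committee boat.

Computing each great-circle distance from 46.1801°N, 76.1766°E:
A 45.0397°N, 75.5530°E: 135.8 km
B 47.5858°N, 74.6257°E: 195.8 km
E 45.4042°N, 78.6823°E: 212.6 km
D 47.8383°N, 78.5010°E: 255.0 km
C 43.5856°N, 77.5808°E: 309.0 km

A, B, E, D, C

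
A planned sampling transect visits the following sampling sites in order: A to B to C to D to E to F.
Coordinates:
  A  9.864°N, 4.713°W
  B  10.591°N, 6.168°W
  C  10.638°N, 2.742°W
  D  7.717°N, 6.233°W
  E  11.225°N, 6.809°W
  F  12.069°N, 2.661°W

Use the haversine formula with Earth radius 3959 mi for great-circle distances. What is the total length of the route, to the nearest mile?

1188 mi

Leg distances:
A→B: 111.0 mi  (cumulative 111.0 mi)
B→C: 232.7 mi  (cumulative 343.7 mi)
C→D: 312.1 mi  (cumulative 655.8 mi)
D→E: 245.6 mi  (cumulative 901.3 mi)
E→F: 286.7 mi  (cumulative 1188.1 mi)
Total route length ≈ 1188 mi.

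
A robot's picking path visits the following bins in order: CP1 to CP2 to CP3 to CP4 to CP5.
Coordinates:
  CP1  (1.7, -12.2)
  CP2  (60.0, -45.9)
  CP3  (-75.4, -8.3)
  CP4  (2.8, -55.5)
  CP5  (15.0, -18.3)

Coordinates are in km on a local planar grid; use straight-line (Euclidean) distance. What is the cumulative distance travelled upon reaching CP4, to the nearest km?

Leg distances:
CP1→CP2: 67.3 km  (cumulative 67.3 km)
CP2→CP3: 140.5 km  (cumulative 207.9 km)
CP3→CP4: 91.3 km  (cumulative 299.2 km)
Cumulative distance at CP4 ≈ 299 km.

299 km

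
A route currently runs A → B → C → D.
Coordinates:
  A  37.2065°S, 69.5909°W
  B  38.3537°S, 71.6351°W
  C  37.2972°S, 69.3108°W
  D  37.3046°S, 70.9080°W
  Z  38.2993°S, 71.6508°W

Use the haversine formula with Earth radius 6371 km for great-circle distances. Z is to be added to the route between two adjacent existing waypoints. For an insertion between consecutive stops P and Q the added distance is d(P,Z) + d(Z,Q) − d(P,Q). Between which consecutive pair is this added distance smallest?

Added distance for inserting Z between each consecutive pair:
A–B: 4.0 km
B–C: 4.5 km
C–D: 221.0 km
Smallest added distance is 4.0 km, inserting between A and B.

between A and B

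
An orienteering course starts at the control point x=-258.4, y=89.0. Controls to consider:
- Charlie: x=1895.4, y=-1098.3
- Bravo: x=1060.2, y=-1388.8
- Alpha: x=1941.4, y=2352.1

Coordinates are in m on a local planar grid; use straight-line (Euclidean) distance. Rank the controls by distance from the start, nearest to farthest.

Distances from the start:
Bravo x=1060.2, y=-1388.8: 1980.6 m
Charlie x=1895.4, y=-1098.3: 2459.4 m
Alpha x=1941.4, y=2352.1: 3156.1 m

Bravo, Charlie, Alpha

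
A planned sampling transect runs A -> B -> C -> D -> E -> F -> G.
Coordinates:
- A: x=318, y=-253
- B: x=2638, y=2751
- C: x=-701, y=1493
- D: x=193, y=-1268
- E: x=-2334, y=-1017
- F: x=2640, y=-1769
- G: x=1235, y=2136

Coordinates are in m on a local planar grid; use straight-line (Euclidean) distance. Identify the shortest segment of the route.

Leg distances:
A→B: 3795.6 m
B→C: 3568.1 m
C→D: 2902.1 m
D→E: 2539.4 m
E→F: 5030.5 m
F→G: 4150.1 m
The shortest leg is D–E at 2539.4 m.

D–E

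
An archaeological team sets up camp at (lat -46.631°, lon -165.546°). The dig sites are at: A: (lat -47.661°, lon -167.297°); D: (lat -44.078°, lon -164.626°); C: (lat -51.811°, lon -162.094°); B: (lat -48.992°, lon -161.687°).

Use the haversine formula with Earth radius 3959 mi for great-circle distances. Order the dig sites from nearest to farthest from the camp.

A, D, B, C

Distance from the camp at (lat -46.631°, lon -165.546°) to each:
A (lat -47.661°, lon -167.297°): 108.8 mi
D (lat -44.078°, lon -164.626°): 182.0 mi
B (lat -48.992°, lon -161.687°): 242.2 mi
C (lat -51.811°, lon -162.094°): 390.2 mi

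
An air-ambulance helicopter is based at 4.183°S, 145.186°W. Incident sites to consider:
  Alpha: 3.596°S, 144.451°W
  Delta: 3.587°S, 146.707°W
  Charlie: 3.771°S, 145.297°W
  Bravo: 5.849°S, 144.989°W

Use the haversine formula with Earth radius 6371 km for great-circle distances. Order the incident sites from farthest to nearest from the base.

Distances from the base:
Bravo 5.849°S, 144.989°W: 186.5 km
Delta 3.587°S, 146.707°W: 181.3 km
Alpha 3.596°S, 144.451°W: 104.4 km
Charlie 3.771°S, 145.297°W: 47.4 km

Bravo, Delta, Alpha, Charlie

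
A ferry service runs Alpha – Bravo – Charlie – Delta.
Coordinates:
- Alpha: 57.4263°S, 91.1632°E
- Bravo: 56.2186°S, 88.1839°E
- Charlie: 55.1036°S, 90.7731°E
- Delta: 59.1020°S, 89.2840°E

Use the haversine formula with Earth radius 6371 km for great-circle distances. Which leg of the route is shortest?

Leg distances:
Alpha→Bravo: 225.6 km
Bravo→Charlie: 204.3 km
Charlie→Delta: 453.6 km
The shortest leg is Bravo–Charlie at 204.3 km.

Bravo–Charlie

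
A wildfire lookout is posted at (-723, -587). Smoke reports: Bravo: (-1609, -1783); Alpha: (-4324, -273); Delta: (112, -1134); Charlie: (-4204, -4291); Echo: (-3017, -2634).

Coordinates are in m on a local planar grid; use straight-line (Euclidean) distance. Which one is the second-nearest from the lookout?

Bravo

Distances from the lookout ((-723, -587)):
Delta: 998.2 m
Bravo: 1488.4 m
Echo: 3074.5 m
Alpha: 3614.7 m
Charlie: 5083.0 m
The second-nearest is Bravo at 1488.4 m.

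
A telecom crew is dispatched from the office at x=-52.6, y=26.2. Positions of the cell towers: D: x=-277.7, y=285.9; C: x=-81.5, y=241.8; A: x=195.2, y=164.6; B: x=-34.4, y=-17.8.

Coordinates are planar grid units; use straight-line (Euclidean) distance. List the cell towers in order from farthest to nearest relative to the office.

D, A, C, B

Distances from the office:
D x=-277.7, y=285.9: 343.7
A x=195.2, y=164.6: 283.8
C x=-81.5, y=241.8: 217.5
B x=-34.4, y=-17.8: 47.6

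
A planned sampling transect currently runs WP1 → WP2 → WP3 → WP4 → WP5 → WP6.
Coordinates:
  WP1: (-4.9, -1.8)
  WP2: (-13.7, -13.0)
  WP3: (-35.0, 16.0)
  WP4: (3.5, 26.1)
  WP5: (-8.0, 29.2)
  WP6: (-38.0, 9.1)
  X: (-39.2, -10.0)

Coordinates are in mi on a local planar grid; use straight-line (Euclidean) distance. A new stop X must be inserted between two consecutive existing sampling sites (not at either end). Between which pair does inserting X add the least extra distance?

Added distance for inserting X between each consecutive pair:
WP1–WP2: 46.7 mi
WP2–WP3: 16.0 mi
WP3–WP4: 42.4 mi
WP4–WP5: 94.1 mi
WP5–WP6: 33.1 mi
Smallest added distance is 16.0 mi, inserting between WP2 and WP3.

between WP2 and WP3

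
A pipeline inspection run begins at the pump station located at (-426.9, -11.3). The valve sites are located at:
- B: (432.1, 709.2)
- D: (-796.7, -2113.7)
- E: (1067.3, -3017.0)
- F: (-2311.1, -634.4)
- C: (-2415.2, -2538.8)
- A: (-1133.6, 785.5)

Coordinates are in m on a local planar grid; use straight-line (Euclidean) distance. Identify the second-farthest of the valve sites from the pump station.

C

Distances from the pump station ((-426.9, -11.3)):
E: 3356.6 m
C: 3215.8 m
D: 2134.7 m
F: 1984.6 m
B: 1121.2 m
A: 1065.0 m
The second-farthest is C at 3215.8 m.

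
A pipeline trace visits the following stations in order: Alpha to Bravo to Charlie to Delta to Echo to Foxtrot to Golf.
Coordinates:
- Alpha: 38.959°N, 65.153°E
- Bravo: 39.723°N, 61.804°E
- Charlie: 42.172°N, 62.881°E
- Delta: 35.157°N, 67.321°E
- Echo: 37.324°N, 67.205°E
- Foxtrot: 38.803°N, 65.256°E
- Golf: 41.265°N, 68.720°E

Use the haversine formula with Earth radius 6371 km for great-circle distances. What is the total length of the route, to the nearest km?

2337 km

Leg distances:
Alpha→Bravo: 300.2 km  (cumulative 300.2 km)
Bravo→Charlie: 286.9 km  (cumulative 587.2 km)
Charlie→Delta: 869.8 km  (cumulative 1456.9 km)
Delta→Echo: 241.2 km  (cumulative 1698.1 km)
Echo→Foxtrot: 237.0 km  (cumulative 1935.1 km)
Foxtrot→Golf: 402.3 km  (cumulative 2337.4 km)
Total route length ≈ 2337 km.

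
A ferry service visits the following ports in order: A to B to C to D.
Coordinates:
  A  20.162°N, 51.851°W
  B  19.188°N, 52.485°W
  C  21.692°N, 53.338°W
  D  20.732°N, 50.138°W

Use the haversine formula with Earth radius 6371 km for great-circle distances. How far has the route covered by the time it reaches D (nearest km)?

768 km

Leg distances:
A→B: 127.0 km  (cumulative 127.0 km)
B→C: 292.3 km  (cumulative 419.3 km)
C→D: 348.5 km  (cumulative 767.8 km)
Cumulative distance at D ≈ 768 km.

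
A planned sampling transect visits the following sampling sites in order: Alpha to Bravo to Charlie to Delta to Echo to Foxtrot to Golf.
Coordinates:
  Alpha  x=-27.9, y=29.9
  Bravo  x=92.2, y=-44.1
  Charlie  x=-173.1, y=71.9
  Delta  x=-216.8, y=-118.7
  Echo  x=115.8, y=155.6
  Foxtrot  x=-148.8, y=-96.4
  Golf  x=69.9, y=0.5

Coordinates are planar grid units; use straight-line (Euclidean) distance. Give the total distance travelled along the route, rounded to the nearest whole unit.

1662

Leg distances:
Alpha→Bravo: 141.1  (cumulative 141.1)
Bravo→Charlie: 289.6  (cumulative 430.6)
Charlie→Delta: 195.5  (cumulative 626.2)
Delta→Echo: 431.1  (cumulative 1057.3)
Echo→Foxtrot: 365.4  (cumulative 1422.7)
Foxtrot→Golf: 239.2  (cumulative 1661.9)
Total route length ≈ 1662.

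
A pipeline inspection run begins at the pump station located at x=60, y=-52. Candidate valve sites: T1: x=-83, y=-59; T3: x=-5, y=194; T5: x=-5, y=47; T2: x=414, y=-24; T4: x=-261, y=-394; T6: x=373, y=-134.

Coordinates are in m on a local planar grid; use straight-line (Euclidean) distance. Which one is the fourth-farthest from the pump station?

Distance to each, sorted:
T4: 469.0 m
T2: 355.1 m
T6: 323.6 m
T3: 254.4 m
T1: 143.2 m
T5: 118.4 m
The fourth-farthest is T3 at 254.4 m.

T3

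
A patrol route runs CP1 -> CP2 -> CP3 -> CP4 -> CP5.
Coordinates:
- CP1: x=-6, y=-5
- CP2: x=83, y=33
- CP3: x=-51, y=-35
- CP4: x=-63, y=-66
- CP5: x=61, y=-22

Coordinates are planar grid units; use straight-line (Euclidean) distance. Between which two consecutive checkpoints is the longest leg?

CP2–CP3

Leg distances:
CP1→CP2: 96.8
CP2→CP3: 150.3
CP3→CP4: 33.2
CP4→CP5: 131.6
The longest leg is CP2–CP3 at 150.3.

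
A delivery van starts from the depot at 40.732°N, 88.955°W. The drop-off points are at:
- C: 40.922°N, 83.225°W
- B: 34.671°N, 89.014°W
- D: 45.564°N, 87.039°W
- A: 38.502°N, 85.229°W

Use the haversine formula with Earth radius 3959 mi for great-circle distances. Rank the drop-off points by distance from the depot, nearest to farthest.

Computing each great-circle distance from 40.732°N, 88.955°W:
A 38.502°N, 85.229°W: 251.1 mi
C 40.922°N, 83.225°W: 299.8 mi
D 45.564°N, 87.039°W: 347.5 mi
B 34.671°N, 89.014°W: 418.8 mi

A, C, D, B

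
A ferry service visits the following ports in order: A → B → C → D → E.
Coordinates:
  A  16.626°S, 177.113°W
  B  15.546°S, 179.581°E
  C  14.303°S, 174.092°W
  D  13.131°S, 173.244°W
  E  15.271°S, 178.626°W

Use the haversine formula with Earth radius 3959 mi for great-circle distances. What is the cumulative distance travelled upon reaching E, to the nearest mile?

Leg distances:
A→B: 231.8 mi  (cumulative 231.8 mi)
B→C: 431.1 mi  (cumulative 662.9 mi)
C→D: 99.0 mi  (cumulative 761.9 mi)
D→E: 389.6 mi  (cumulative 1151.5 mi)
Cumulative distance at E ≈ 1151 mi.

1151 mi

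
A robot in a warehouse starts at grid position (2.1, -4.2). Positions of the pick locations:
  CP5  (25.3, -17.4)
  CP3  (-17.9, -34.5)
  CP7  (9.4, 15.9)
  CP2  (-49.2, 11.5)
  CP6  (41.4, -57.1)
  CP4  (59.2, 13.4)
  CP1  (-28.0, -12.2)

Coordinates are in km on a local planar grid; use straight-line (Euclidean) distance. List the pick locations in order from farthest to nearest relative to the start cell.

CP6, CP4, CP2, CP3, CP1, CP5, CP7

Distances from the start cell:
CP6 (41.4, -57.1): 65.9 km
CP4 (59.2, 13.4): 59.8 km
CP2 (-49.2, 11.5): 53.6 km
CP3 (-17.9, -34.5): 36.3 km
CP1 (-28.0, -12.2): 31.1 km
CP5 (25.3, -17.4): 26.7 km
CP7 (9.4, 15.9): 21.4 km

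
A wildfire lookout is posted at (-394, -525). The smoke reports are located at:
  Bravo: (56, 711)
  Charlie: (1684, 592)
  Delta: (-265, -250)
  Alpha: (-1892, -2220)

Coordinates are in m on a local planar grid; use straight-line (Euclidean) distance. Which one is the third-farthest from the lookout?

Bravo

Distances from the lookout ((-394, -525)):
Charlie: 2359.2 m
Alpha: 2262.1 m
Bravo: 1315.4 m
Delta: 303.8 m
The third-farthest is Bravo at 1315.4 m.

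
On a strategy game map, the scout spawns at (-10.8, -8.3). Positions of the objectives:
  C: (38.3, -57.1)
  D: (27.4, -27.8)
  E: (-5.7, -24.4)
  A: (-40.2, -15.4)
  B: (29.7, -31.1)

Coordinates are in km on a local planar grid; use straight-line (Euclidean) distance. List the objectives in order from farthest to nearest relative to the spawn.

C, B, D, A, E

Computing each straight-line distance from (-10.8, -8.3):
C (38.3, -57.1): 69.2 km
B (29.7, -31.1): 46.5 km
D (27.4, -27.8): 42.9 km
A (-40.2, -15.4): 30.2 km
E (-5.7, -24.4): 16.9 km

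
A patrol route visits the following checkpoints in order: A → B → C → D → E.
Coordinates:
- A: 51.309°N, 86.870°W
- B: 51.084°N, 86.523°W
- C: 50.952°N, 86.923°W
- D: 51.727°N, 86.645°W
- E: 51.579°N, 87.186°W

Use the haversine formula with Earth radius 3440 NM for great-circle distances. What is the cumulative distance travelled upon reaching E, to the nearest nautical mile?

106 NM

Leg distances:
A→B: 18.8 NM  (cumulative 18.8 NM)
B→C: 17.1 NM  (cumulative 35.8 NM)
C→D: 47.7 NM  (cumulative 83.5 NM)
D→E: 22.0 NM  (cumulative 105.6 NM)
Cumulative distance at E ≈ 106 NM.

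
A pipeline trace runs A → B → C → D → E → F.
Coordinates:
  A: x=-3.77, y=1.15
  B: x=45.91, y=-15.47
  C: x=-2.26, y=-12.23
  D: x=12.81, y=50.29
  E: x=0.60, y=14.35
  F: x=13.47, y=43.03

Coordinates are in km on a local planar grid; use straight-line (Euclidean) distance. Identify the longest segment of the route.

C–D

Leg distances:
A→B: 52.4 km
B→C: 48.3 km
C→D: 64.3 km
D→E: 38.0 km
E→F: 31.4 km
The longest leg is C–D at 64.3 km.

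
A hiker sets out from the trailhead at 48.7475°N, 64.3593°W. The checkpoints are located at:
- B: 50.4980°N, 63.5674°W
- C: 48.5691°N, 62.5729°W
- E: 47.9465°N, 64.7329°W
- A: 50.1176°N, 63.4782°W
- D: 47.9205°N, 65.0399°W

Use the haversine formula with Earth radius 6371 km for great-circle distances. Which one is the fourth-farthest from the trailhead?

D

Distance to each, sorted:
B: 202.8 km
A: 165.1 km
C: 132.7 km
D: 104.8 km
E: 93.2 km
The fourth-farthest is D at 104.8 km.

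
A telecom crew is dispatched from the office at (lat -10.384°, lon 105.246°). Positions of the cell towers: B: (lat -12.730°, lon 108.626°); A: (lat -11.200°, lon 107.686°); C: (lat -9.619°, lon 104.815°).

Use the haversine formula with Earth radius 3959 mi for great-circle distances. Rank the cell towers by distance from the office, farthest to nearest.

B, A, C

Computing each great-circle distance from (lat -10.384°, lon 105.246°):
B (lat -12.730°, lon 108.626°): 280.4 mi
A (lat -11.200°, lon 107.686°): 174.9 mi
C (lat -9.619°, lon 104.815°): 60.5 mi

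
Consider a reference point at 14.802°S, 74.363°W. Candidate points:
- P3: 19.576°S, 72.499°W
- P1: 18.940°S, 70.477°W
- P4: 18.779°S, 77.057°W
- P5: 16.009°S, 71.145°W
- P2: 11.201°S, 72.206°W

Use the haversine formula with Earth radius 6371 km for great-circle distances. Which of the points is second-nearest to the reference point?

P2

Distances from the reference point (14.802°S, 74.363°W):
P5: 370.1 km
P2: 463.6 km
P4: 527.0 km
P3: 566.5 km
P1: 618.5 km
The second-nearest is P2 at 463.6 km.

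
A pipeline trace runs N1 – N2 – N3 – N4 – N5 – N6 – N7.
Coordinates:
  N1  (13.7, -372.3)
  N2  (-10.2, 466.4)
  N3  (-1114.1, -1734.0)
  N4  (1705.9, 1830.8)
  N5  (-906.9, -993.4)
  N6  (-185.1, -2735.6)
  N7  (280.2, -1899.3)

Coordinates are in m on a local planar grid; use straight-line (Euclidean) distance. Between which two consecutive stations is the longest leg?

N3–N4

Leg distances:
N1→N2: 839.0 m
N2→N3: 2461.8 m
N3→N4: 4545.3 m
N4→N5: 3847.4 m
N5→N6: 1885.8 m
N6→N7: 957.0 m
The longest leg is N3–N4 at 4545.3 m.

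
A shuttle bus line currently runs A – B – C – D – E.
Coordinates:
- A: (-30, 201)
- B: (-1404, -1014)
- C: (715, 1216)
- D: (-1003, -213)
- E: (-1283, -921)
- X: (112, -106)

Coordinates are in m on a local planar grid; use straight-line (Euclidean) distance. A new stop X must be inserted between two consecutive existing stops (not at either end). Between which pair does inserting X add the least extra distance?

Added distance for inserting X between each consecutive pair:
A–B: 271.2 m
B–C: 143.9 m
C–D: 338.5 m
D–E: 1974.4 m
Smallest added distance is 143.9 m, inserting between B and C.

between B and C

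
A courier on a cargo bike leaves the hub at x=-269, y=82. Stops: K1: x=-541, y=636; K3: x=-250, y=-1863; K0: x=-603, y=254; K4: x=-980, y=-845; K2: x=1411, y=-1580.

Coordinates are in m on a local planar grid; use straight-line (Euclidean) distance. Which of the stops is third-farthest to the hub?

K4

Distance to each, sorted:
K2: 2363.2 m
K3: 1945.1 m
K4: 1168.3 m
K1: 617.2 m
K0: 375.7 m
The third-farthest is K4 at 1168.3 m.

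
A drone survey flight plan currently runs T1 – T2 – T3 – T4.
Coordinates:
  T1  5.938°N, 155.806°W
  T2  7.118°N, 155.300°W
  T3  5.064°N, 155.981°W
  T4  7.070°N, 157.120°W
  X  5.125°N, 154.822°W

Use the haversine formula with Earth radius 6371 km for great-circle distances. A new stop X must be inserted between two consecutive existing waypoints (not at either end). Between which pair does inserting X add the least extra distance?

Added distance for inserting X between each consecutive pair:
T1–T2: 226.7 km
T2–T3: 115.9 km
T3–T4: 206.0 km
Smallest added distance is 115.9 km, inserting between T2 and T3.

between T2 and T3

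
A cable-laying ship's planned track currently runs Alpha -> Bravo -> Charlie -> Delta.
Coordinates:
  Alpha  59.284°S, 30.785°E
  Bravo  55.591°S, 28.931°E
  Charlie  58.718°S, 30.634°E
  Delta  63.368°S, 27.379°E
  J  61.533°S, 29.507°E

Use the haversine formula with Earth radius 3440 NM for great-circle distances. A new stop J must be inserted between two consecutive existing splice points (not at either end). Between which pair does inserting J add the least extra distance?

between Charlie and Delta

Added distance for inserting J between each consecutive pair:
Alpha–Bravo: 267.8 NM
Bravo–Charlie: 333.8 NM
Charlie–Delta: 2.6 NM
Smallest added distance is 2.6 NM, inserting between Charlie and Delta.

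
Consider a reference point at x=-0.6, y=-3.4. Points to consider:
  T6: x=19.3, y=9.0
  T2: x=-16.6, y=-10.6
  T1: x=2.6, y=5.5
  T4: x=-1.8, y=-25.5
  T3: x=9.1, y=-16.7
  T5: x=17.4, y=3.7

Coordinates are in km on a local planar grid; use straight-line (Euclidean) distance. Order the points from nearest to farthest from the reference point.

T1, T3, T2, T5, T4, T6

Computing each straight-line distance from x=-0.6, y=-3.4:
T1 x=2.6, y=5.5: 9.5 km
T3 x=9.1, y=-16.7: 16.5 km
T2 x=-16.6, y=-10.6: 17.5 km
T5 x=17.4, y=3.7: 19.3 km
T4 x=-1.8, y=-25.5: 22.1 km
T6 x=19.3, y=9.0: 23.4 km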